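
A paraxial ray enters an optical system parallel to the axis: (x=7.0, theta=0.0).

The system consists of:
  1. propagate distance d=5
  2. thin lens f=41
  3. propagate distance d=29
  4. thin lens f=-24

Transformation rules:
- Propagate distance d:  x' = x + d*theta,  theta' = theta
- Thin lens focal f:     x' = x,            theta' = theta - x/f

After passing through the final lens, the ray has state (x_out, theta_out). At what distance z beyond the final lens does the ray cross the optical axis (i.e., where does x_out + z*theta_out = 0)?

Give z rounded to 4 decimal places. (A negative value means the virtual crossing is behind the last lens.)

Answer: 24.0000

Derivation:
Initial: x=7.0000 theta=0.0000
After 1 (propagate distance d=5): x=7.0000 theta=0.0000
After 2 (thin lens f=41): x=7.0000 theta=-7/41 (≈-0.1707)
After 3 (propagate distance d=29): x=84/41 (≈2.0488) theta=-7/41 (≈-0.1707)
After 4 (thin lens f=-24): x=84/41 (≈2.0488) theta=-7/82 (≈-0.0854)
z_focus = -x_out/theta_out = -(84/41)/(-7/82) = 24.0000
Rounded to 4 decimal places: z = 24.0000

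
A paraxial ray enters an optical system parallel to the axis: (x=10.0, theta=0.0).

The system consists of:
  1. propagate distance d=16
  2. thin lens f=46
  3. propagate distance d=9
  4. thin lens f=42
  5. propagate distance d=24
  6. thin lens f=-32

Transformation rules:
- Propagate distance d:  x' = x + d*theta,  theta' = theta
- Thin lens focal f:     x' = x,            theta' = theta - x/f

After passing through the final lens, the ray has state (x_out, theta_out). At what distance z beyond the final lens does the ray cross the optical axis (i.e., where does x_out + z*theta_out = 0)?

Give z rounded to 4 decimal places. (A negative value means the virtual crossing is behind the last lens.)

Answer: -3.8132

Derivation:
Initial: x=10.0000 theta=0.0000
After 1 (propagate distance d=16): x=10.0000 theta=0.0000
After 2 (thin lens f=46): x=10.0000 theta=-5/23 (≈-0.2174)
After 3 (propagate distance d=9): x=185/23 (≈8.0435) theta=-5/23 (≈-0.2174)
After 4 (thin lens f=42): x=185/23 (≈8.0435) theta=-395/966 (≈-0.4089)
After 5 (propagate distance d=24): x=-285/161 (≈-1.7702) theta=-395/966 (≈-0.4089)
After 6 (thin lens f=-32): x=-285/161 (≈-1.7702) theta=-1025/2208 (≈-0.4642)
z_focus = -x_out/theta_out = -(-285/161)/(-1025/2208) = -5472/1435 ≈ -3.8132
Rounded to 4 decimal places: z = -3.8132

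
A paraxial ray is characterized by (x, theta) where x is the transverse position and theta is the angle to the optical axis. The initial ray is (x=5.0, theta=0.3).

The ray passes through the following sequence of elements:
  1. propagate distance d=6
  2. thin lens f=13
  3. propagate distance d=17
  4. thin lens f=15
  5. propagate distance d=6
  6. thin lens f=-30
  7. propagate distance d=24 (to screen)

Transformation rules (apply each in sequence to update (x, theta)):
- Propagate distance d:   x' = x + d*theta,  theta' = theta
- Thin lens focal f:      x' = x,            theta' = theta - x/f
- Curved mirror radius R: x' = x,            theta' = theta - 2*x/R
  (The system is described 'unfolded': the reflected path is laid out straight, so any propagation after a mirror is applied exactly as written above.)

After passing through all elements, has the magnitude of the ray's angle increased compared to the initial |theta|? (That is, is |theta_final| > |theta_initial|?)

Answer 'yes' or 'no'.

Initial: x=5.0000 theta=0.3000
After 1 (propagate distance d=6): x=6.8000 theta=0.3000
After 2 (thin lens f=13): x=6.8000 theta=-29/130 (≈-0.2231)
After 3 (propagate distance d=17): x=391/130 (≈3.0077) theta=-29/130 (≈-0.2231)
After 4 (thin lens f=15): x=391/130 (≈3.0077) theta=-413/975 (≈-0.4236)
After 5 (propagate distance d=6): x=303/650 (≈0.4662) theta=-413/975 (≈-0.4236)
After 6 (thin lens f=-30): x=303/650 (≈0.4662) theta=-7957/19500 (≈-0.4081)
After 7 (propagate distance d=24 (to screen)): x=-30313/3250 (≈-9.3271) theta=-7957/19500 (≈-0.4081)
|theta_initial|=0.3000 |theta_final|=7957/19500 (≈0.4081) -> increased

Answer: yes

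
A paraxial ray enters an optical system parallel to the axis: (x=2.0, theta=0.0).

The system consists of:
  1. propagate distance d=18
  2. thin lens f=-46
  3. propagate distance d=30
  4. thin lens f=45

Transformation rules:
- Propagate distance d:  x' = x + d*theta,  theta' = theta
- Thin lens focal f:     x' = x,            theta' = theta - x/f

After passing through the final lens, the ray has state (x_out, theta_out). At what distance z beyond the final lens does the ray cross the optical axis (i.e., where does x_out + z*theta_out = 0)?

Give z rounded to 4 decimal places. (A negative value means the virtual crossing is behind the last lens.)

Initial: x=2.0000 theta=0.0000
After 1 (propagate distance d=18): x=2.0000 theta=0.0000
After 2 (thin lens f=-46): x=2.0000 theta=1/23 (≈0.0435)
After 3 (propagate distance d=30): x=76/23 (≈3.3043) theta=1/23 (≈0.0435)
After 4 (thin lens f=45): x=76/23 (≈3.3043) theta=-31/1035 (≈-0.0300)
z_focus = -x_out/theta_out = -(76/23)/(-31/1035) = 3420/31 ≈ 110.3226
Rounded to 4 decimal places: z = 110.3226

Answer: 110.3226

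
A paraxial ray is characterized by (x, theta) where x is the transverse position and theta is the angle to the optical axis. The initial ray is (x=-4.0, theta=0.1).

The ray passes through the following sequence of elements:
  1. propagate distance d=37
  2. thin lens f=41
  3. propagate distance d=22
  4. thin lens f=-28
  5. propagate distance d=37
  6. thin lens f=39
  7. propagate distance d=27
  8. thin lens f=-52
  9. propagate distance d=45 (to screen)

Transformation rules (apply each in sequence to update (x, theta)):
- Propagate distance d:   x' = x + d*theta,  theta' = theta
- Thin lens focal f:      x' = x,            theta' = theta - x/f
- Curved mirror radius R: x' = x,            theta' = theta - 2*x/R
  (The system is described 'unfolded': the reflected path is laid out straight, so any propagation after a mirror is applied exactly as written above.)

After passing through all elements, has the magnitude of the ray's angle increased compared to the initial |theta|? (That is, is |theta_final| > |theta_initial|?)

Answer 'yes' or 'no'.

Answer: yes

Derivation:
Initial: x=-4.0000 theta=0.1000
After 1 (propagate distance d=37): x=-0.3000 theta=0.1000
After 2 (thin lens f=41): x=-0.3000 theta=22/205 (≈0.1073)
After 3 (propagate distance d=22): x=169/82 (≈2.0610) theta=22/205 (≈0.1073)
After 4 (thin lens f=-28): x=169/82 (≈2.0610) theta=2077/11480 (≈0.1809)
After 5 (propagate distance d=37): x=100509/11480 (≈8.7551) theta=2077/11480 (≈0.1809)
After 6 (thin lens f=39): x=100509/11480 (≈8.7551) theta=-3251/74620 (≈-0.0436)
After 7 (propagate distance d=27): x=1131063/149240 (≈7.5788) theta=-3251/74620 (≈-0.0436)
After 8 (thin lens f=-52): x=1131063/149240 (≈7.5788) theta=792959/7760480 (≈0.1022)
After 9 (propagate distance d=45 (to screen)): x=94498431/7760480 (≈12.1769) theta=792959/7760480 (≈0.1022)
|theta_initial|=0.1000 |theta_final|=792959/7760480 (≈0.1022) -> increased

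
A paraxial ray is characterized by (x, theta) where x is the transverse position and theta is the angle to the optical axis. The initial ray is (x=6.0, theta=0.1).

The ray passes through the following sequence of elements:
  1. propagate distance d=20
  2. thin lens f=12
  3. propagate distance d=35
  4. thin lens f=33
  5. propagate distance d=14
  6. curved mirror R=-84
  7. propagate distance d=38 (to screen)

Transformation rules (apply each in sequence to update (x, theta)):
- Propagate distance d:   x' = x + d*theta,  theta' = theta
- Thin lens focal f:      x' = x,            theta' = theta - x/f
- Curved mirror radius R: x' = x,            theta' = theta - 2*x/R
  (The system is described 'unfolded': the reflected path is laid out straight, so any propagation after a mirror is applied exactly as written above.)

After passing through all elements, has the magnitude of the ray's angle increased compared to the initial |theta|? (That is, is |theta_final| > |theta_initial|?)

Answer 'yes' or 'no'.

Initial: x=6.0000 theta=0.1000
After 1 (propagate distance d=20): x=8.0000 theta=0.1000
After 2 (thin lens f=12): x=8.0000 theta=-17/30 (≈-0.5667)
After 3 (propagate distance d=35): x=-71/6 (≈-11.8333) theta=-17/30 (≈-0.5667)
After 4 (thin lens f=33): x=-71/6 (≈-11.8333) theta=-103/495 (≈-0.2081)
After 5 (propagate distance d=14): x=-14599/990 (≈-14.7465) theta=-103/495 (≈-0.2081)
After 6 (curved mirror R=-84): x=-14599/990 (≈-14.7465) theta=-23251/41580 (≈-0.5592)
After 7 (propagate distance d=38 (to screen)): x=-374174/10395 (≈-35.9956) theta=-23251/41580 (≈-0.5592)
|theta_initial|=0.1000 |theta_final|=23251/41580 (≈0.5592) -> increased

Answer: yes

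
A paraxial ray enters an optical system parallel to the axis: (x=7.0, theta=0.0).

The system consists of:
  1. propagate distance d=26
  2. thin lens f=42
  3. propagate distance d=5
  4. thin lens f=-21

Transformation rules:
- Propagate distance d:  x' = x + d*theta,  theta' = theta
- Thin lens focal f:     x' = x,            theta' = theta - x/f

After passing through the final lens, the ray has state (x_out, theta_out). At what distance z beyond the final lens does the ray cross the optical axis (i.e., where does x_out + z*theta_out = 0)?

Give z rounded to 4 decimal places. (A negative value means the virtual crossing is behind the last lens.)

Answer: -48.5625

Derivation:
Initial: x=7.0000 theta=0.0000
After 1 (propagate distance d=26): x=7.0000 theta=0.0000
After 2 (thin lens f=42): x=7.0000 theta=-1/6 (≈-0.1667)
After 3 (propagate distance d=5): x=37/6 (≈6.1667) theta=-1/6 (≈-0.1667)
After 4 (thin lens f=-21): x=37/6 (≈6.1667) theta=8/63 (≈0.1270)
z_focus = -x_out/theta_out = -(37/6)/(8/63) = -48.5625
Rounded to 4 decimal places: z = -48.5625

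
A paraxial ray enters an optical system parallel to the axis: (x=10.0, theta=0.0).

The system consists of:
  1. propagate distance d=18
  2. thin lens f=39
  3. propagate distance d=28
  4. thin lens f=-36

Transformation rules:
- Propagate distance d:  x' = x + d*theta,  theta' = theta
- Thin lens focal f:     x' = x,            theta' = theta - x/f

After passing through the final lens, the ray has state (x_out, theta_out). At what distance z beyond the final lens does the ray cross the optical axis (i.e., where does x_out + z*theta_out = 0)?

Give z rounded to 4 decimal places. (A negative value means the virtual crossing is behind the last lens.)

Answer: 15.8400

Derivation:
Initial: x=10.0000 theta=0.0000
After 1 (propagate distance d=18): x=10.0000 theta=0.0000
After 2 (thin lens f=39): x=10.0000 theta=-10/39 (≈-0.2564)
After 3 (propagate distance d=28): x=110/39 (≈2.8205) theta=-10/39 (≈-0.2564)
After 4 (thin lens f=-36): x=110/39 (≈2.8205) theta=-125/702 (≈-0.1781)
z_focus = -x_out/theta_out = -(110/39)/(-125/702) = 15.8400
Rounded to 4 decimal places: z = 15.8400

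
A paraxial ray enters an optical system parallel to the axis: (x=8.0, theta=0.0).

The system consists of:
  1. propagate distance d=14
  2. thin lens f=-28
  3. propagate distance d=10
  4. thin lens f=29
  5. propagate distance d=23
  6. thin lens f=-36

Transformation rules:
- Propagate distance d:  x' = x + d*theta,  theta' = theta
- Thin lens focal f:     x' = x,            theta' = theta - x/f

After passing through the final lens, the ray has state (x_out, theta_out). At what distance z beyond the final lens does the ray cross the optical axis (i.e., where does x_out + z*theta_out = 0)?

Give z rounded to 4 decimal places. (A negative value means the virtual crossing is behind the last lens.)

Answer: -56.4273

Derivation:
Initial: x=8.0000 theta=0.0000
After 1 (propagate distance d=14): x=8.0000 theta=0.0000
After 2 (thin lens f=-28): x=8.0000 theta=2/7 (≈0.2857)
After 3 (propagate distance d=10): x=76/7 (≈10.8571) theta=2/7 (≈0.2857)
After 4 (thin lens f=29): x=76/7 (≈10.8571) theta=-18/203 (≈-0.0887)
After 5 (propagate distance d=23): x=1790/203 (≈8.8177) theta=-18/203 (≈-0.0887)
After 6 (thin lens f=-36): x=1790/203 (≈8.8177) theta=571/3654 (≈0.1563)
z_focus = -x_out/theta_out = -(1790/203)/(571/3654) = -32220/571 ≈ -56.4273
Rounded to 4 decimal places: z = -56.4273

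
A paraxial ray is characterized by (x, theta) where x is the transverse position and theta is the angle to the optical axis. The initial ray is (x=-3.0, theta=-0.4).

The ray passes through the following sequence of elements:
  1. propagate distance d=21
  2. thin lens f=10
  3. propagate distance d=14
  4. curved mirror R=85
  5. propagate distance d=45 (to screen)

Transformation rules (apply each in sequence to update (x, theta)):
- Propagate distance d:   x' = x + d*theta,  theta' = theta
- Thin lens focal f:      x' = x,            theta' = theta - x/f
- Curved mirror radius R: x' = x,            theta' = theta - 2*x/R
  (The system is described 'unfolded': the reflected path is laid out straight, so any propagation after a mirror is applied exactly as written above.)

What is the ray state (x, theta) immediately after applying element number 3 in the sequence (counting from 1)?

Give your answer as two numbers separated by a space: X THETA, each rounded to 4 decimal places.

Answer: -1.0400 0.7400

Derivation:
Initial: x=-3.0000 theta=-0.4000
After 1 (propagate distance d=21): x=-11.4000 theta=-0.4000
After 2 (thin lens f=10): x=-11.4000 theta=0.7400
After 3 (propagate distance d=14): x=-1.0400 theta=0.7400
Rounded to 4 decimal places: x = -1.0400, theta = 0.7400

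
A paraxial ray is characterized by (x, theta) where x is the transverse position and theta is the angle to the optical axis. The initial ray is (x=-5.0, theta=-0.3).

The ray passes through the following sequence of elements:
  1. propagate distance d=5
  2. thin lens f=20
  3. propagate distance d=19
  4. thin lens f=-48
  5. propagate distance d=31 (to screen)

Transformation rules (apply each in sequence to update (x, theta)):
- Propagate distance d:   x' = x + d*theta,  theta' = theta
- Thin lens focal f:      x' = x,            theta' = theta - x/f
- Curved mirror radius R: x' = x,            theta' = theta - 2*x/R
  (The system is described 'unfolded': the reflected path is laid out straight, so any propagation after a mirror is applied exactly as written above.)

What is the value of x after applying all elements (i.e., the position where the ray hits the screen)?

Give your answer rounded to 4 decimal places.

Initial: x=-5.0000 theta=-0.3000
After 1 (propagate distance d=5): x=-6.5000 theta=-0.3000
After 2 (thin lens f=20): x=-6.5000 theta=0.0250
After 3 (propagate distance d=19): x=-6.0250 theta=0.0250
After 4 (thin lens f=-48): x=-6.0250 theta=-193/1920 (≈-0.1005)
After 5 (propagate distance d=31 (to screen)): x=-17551/1920 (≈-9.1411) theta=-193/1920 (≈-0.1005)
Rounded to 4 decimal places: x = -9.1411

Answer: -9.1411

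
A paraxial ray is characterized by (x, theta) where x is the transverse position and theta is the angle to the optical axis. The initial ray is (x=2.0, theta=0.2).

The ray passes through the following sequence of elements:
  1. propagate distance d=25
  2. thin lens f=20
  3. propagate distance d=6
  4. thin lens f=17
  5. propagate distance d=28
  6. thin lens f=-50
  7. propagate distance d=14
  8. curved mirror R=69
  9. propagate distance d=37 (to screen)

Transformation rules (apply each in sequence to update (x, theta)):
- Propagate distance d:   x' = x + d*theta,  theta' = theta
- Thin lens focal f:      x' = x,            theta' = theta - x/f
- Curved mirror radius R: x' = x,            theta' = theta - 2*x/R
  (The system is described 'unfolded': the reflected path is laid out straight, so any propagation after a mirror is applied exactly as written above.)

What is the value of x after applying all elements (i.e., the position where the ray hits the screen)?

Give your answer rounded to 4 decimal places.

Initial: x=2.0000 theta=0.2000
After 1 (propagate distance d=25): x=7.0000 theta=0.2000
After 2 (thin lens f=20): x=7.0000 theta=-0.1500
After 3 (propagate distance d=6): x=6.1000 theta=-0.1500
After 4 (thin lens f=17): x=6.1000 theta=-173/340 (≈-0.5088)
After 5 (propagate distance d=28): x=-277/34 (≈-8.1471) theta=-173/340 (≈-0.5088)
After 6 (thin lens f=-50): x=-277/34 (≈-8.1471) theta=-571/850 (≈-0.6718)
After 7 (propagate distance d=14): x=-14919/850 (≈-17.5518) theta=-571/850 (≈-0.6718)
After 8 (curved mirror R=69): x=-14919/850 (≈-17.5518) theta=-3187/19550 (≈-0.1630)
After 9 (propagate distance d=37 (to screen)): x=-230528/9775 (≈-23.5834) theta=-3187/19550 (≈-0.1630)
Rounded to 4 decimal places: x = -23.5834

Answer: -23.5834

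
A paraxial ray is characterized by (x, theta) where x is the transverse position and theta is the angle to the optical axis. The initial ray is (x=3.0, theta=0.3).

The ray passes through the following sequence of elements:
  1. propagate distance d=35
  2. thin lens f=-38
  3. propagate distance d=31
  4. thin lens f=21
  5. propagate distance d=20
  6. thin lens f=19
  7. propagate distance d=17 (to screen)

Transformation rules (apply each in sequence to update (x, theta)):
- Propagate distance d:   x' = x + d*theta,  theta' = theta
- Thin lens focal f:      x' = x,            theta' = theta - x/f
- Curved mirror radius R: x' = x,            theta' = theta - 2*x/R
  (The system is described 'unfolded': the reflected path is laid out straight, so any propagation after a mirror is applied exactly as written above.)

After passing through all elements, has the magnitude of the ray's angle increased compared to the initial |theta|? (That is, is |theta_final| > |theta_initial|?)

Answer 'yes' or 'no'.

Initial: x=3.0000 theta=0.3000
After 1 (propagate distance d=35): x=13.5000 theta=0.3000
After 2 (thin lens f=-38): x=13.5000 theta=249/380 (≈0.6553)
After 3 (propagate distance d=31): x=12849/380 (≈33.8132) theta=249/380 (≈0.6553)
After 4 (thin lens f=21): x=12849/380 (≈33.8132) theta=-127/133 (≈-0.9549)
After 5 (propagate distance d=20): x=39143/2660 (≈14.7154) theta=-127/133 (≈-0.9549)
After 6 (thin lens f=19): x=39143/2660 (≈14.7154) theta=-87403/50540 (≈-1.7294)
After 7 (propagate distance d=17 (to screen)): x=-371067/25270 (≈-14.6841) theta=-87403/50540 (≈-1.7294)
|theta_initial|=0.3000 |theta_final|=87403/50540 (≈1.7294) -> increased

Answer: yes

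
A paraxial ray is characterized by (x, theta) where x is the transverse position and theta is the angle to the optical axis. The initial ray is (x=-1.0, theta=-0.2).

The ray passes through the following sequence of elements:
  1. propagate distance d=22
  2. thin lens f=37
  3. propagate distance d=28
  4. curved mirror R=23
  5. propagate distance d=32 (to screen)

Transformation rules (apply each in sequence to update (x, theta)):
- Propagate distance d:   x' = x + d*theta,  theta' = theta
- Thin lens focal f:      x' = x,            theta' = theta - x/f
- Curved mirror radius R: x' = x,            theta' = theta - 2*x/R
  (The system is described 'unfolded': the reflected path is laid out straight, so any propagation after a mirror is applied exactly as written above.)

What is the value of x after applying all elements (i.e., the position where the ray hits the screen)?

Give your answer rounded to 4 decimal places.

Initial: x=-1.0000 theta=-0.2000
After 1 (propagate distance d=22): x=-5.4000 theta=-0.2000
After 2 (thin lens f=37): x=-5.4000 theta=-2/37 (≈-0.0541)
After 3 (propagate distance d=28): x=-1279/185 (≈-6.9135) theta=-2/37 (≈-0.0541)
After 4 (curved mirror R=23): x=-1279/185 (≈-6.9135) theta=2328/4255 (≈0.5471)
After 5 (propagate distance d=32 (to screen)): x=45079/4255 (≈10.5944) theta=2328/4255 (≈0.5471)
Rounded to 4 decimal places: x = 10.5944

Answer: 10.5944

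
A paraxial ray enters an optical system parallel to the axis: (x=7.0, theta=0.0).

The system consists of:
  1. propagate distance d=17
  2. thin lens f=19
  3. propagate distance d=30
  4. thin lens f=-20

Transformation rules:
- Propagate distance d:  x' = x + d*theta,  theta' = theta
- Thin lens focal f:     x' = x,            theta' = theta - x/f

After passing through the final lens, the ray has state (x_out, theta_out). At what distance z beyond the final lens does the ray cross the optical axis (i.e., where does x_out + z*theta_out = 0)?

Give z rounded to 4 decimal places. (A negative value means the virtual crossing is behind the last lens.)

Answer: -7.0968

Derivation:
Initial: x=7.0000 theta=0.0000
After 1 (propagate distance d=17): x=7.0000 theta=0.0000
After 2 (thin lens f=19): x=7.0000 theta=-7/19 (≈-0.3684)
After 3 (propagate distance d=30): x=-77/19 (≈-4.0526) theta=-7/19 (≈-0.3684)
After 4 (thin lens f=-20): x=-77/19 (≈-4.0526) theta=-217/380 (≈-0.5711)
z_focus = -x_out/theta_out = -(-77/19)/(-217/380) = -220/31 ≈ -7.0968
Rounded to 4 decimal places: z = -7.0968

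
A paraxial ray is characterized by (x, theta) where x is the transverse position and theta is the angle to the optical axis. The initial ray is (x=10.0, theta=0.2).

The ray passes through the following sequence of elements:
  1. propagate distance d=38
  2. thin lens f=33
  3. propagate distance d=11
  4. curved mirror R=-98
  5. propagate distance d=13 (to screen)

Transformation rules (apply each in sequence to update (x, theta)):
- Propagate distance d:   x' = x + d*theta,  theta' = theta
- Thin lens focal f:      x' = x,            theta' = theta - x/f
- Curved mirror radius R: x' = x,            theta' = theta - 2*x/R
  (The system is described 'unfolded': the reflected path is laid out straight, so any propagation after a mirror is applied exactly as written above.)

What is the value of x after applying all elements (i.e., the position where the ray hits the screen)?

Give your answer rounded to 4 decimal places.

Initial: x=10.0000 theta=0.2000
After 1 (propagate distance d=38): x=17.6000 theta=0.2000
After 2 (thin lens f=33): x=17.6000 theta=-1/3 (≈-0.3333)
After 3 (propagate distance d=11): x=209/15 (≈13.9333) theta=-1/3 (≈-0.3333)
After 4 (curved mirror R=-98): x=209/15 (≈13.9333) theta=-12/245 (≈-0.0490)
After 5 (propagate distance d=13 (to screen)): x=9773/735 (≈13.2966) theta=-12/245 (≈-0.0490)
Rounded to 4 decimal places: x = 13.2966

Answer: 13.2966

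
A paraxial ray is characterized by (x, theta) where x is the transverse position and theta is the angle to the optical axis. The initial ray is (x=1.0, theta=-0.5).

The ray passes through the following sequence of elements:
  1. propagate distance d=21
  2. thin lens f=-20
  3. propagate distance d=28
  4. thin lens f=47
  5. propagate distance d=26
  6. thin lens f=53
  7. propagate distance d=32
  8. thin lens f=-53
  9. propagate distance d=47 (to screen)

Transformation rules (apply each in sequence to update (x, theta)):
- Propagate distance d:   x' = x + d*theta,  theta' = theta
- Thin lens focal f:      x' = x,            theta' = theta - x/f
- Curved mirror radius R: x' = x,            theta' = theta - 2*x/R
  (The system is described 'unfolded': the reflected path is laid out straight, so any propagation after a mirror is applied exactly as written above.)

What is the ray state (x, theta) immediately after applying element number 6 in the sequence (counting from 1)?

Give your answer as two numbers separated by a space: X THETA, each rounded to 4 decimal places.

Initial: x=1.0000 theta=-0.5000
After 1 (propagate distance d=21): x=-9.5000 theta=-0.5000
After 2 (thin lens f=-20): x=-9.5000 theta=-0.9750
After 3 (propagate distance d=28): x=-36.8000 theta=-0.9750
After 4 (thin lens f=47): x=-36.8000 theta=-361/1880 (≈-0.1920)
After 5 (propagate distance d=26): x=-7857/188 (≈-41.7926) theta=-361/1880 (≈-0.1920)
After 6 (thin lens f=53): x=-7857/188 (≈-41.7926) theta=59437/99640 (≈0.5965)
Rounded to 4 decimal places: x = -41.7926, theta = 0.5965

Answer: -41.7926 0.5965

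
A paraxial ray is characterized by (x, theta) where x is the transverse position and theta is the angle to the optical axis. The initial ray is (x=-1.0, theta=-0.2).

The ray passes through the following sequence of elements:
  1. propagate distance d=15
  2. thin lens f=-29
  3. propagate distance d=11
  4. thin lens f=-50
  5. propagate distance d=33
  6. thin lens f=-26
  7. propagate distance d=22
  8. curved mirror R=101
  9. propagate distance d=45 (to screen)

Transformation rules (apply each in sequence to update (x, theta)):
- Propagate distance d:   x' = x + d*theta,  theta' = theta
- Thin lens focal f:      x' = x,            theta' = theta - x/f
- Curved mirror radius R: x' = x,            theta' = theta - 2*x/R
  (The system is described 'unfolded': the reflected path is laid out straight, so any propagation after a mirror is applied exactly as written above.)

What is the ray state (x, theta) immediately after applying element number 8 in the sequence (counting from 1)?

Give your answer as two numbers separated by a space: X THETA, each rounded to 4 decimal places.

Initial: x=-1.0000 theta=-0.2000
After 1 (propagate distance d=15): x=-4.0000 theta=-0.2000
After 2 (thin lens f=-29): x=-4.0000 theta=-49/145 (≈-0.3379)
After 3 (propagate distance d=11): x=-1119/145 (≈-7.7172) theta=-49/145 (≈-0.3379)
After 4 (thin lens f=-50): x=-1119/145 (≈-7.7172) theta=-3569/7250 (≈-0.4923)
After 5 (propagate distance d=33): x=-173727/7250 (≈-23.9623) theta=-3569/7250 (≈-0.4923)
After 6 (thin lens f=-26): x=-173727/7250 (≈-23.9623) theta=-266521/188500 (≈-1.4139)
After 7 (propagate distance d=22): x=-2595091/47125 (≈-55.0682) theta=-266521/188500 (≈-1.4139)
After 8 (curved mirror R=101): x=-2595091/47125 (≈-55.0682) theta=-6157893/19038500 (≈-0.3234)
Rounded to 4 decimal places: x = -55.0682, theta = -0.3234

Answer: -55.0682 -0.3234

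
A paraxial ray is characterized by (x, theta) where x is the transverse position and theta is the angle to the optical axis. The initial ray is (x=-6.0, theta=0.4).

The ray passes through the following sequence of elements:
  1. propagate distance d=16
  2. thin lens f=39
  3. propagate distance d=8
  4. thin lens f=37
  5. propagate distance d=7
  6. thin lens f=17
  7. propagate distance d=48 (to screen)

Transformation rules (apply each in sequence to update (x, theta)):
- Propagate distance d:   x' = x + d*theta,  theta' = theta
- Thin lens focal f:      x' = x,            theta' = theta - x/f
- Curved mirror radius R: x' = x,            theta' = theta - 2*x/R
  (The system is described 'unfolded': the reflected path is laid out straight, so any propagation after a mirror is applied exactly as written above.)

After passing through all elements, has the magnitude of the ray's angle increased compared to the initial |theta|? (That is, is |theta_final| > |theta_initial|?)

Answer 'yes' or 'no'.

Initial: x=-6.0000 theta=0.4000
After 1 (propagate distance d=16): x=0.4000 theta=0.4000
After 2 (thin lens f=39): x=0.4000 theta=76/195 (≈0.3897)
After 3 (propagate distance d=8): x=686/195 (≈3.5179) theta=76/195 (≈0.3897)
After 4 (thin lens f=37): x=686/195 (≈3.5179) theta=2126/7215 (≈0.2947)
After 5 (propagate distance d=7): x=40264/7215 (≈5.5806) theta=2126/7215 (≈0.2947)
After 6 (thin lens f=17): x=40264/7215 (≈5.5806) theta=-1374/40885 (≈-0.0336)
After 7 (propagate distance d=48 (to screen)): x=486632/122655 (≈3.9675) theta=-1374/40885 (≈-0.0336)
|theta_initial|=0.4000 |theta_final|=1374/40885 (≈0.0336) -> not increased

Answer: no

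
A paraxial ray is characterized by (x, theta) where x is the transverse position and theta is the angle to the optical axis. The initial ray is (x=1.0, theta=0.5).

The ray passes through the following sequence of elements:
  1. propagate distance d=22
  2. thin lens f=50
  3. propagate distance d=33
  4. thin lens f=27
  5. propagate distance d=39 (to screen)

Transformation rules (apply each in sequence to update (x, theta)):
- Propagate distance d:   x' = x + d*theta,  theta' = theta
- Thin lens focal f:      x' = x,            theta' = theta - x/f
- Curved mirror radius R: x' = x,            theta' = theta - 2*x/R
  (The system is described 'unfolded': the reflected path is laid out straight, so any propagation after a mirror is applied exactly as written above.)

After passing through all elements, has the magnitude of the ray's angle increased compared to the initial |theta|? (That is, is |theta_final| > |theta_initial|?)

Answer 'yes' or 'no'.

Initial: x=1.0000 theta=0.5000
After 1 (propagate distance d=22): x=12.0000 theta=0.5000
After 2 (thin lens f=50): x=12.0000 theta=0.2600
After 3 (propagate distance d=33): x=20.5800 theta=0.2600
After 4 (thin lens f=27): x=20.5800 theta=-113/225 (≈-0.5022)
After 5 (propagate distance d=39 (to screen)): x=149/150 (≈0.9933) theta=-113/225 (≈-0.5022)
|theta_initial|=0.5000 |theta_final|=113/225 (≈0.5022) -> increased

Answer: yes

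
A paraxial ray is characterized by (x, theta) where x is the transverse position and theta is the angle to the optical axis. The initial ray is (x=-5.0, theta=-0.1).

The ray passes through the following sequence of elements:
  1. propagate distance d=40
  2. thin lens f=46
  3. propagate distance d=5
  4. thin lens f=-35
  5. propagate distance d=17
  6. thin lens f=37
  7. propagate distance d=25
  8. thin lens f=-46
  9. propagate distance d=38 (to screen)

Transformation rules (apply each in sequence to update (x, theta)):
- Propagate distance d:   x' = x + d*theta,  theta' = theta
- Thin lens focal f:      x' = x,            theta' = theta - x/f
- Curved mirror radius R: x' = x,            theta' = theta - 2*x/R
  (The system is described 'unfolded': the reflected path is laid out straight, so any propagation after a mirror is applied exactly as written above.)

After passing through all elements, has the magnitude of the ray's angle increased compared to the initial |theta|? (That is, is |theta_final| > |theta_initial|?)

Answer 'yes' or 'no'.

Answer: no

Derivation:
Initial: x=-5.0000 theta=-0.1000
After 1 (propagate distance d=40): x=-9.0000 theta=-0.1000
After 2 (thin lens f=46): x=-9.0000 theta=11/115 (≈0.0957)
After 3 (propagate distance d=5): x=-196/23 (≈-8.5217) theta=11/115 (≈0.0957)
After 4 (thin lens f=-35): x=-196/23 (≈-8.5217) theta=-17/115 (≈-0.1478)
After 5 (propagate distance d=17): x=-1269/115 (≈-11.0348) theta=-17/115 (≈-0.1478)
After 6 (thin lens f=37): x=-1269/115 (≈-11.0348) theta=128/851 (≈0.1504)
After 7 (propagate distance d=25): x=-30953/4255 (≈-7.2745) theta=128/851 (≈0.1504)
After 8 (thin lens f=-46): x=-30953/4255 (≈-7.2745) theta=-1513/195730 (≈-0.0077)
After 9 (propagate distance d=38 (to screen)): x=-20018/2645 (≈-7.5682) theta=-1513/195730 (≈-0.0077)
|theta_initial|=0.1000 |theta_final|=1513/195730 (≈0.0077) -> not increased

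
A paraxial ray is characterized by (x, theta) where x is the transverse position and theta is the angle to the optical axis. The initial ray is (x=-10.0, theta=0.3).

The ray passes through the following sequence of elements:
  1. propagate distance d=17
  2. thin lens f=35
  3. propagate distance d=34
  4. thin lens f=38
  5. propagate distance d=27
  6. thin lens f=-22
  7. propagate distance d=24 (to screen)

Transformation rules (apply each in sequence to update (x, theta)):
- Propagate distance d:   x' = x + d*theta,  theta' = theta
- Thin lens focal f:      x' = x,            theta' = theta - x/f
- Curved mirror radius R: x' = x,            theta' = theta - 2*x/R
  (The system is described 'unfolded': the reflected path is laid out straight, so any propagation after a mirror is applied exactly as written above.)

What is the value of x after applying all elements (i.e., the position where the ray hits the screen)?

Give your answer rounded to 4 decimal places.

Initial: x=-10.0000 theta=0.3000
After 1 (propagate distance d=17): x=-4.9000 theta=0.3000
After 2 (thin lens f=35): x=-4.9000 theta=0.4400
After 3 (propagate distance d=34): x=10.0600 theta=0.4400
After 4 (thin lens f=38): x=10.0600 theta=333/1900 (≈0.1753)
After 5 (propagate distance d=27): x=5621/380 (≈14.7921) theta=333/1900 (≈0.1753)
After 6 (thin lens f=-22): x=5621/380 (≈14.7921) theta=3221/3800 (≈0.8476)
After 7 (propagate distance d=24 (to screen)): x=66757/1900 (≈35.1353) theta=3221/3800 (≈0.8476)
Rounded to 4 decimal places: x = 35.1353

Answer: 35.1353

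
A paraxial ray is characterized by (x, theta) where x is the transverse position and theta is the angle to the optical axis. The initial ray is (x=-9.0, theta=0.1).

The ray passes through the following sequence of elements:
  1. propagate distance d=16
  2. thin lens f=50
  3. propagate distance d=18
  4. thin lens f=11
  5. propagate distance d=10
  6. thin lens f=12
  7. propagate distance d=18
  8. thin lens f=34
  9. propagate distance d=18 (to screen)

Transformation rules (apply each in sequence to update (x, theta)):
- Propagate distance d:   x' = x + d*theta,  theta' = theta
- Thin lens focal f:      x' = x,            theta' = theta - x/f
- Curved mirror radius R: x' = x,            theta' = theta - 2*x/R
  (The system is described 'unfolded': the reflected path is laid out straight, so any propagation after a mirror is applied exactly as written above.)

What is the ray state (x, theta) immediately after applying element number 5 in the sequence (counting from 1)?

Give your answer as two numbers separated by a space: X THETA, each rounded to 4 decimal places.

Answer: 2.2131 0.5149

Derivation:
Initial: x=-9.0000 theta=0.1000
After 1 (propagate distance d=16): x=-7.4000 theta=0.1000
After 2 (thin lens f=50): x=-7.4000 theta=0.2480
After 3 (propagate distance d=18): x=-2.9360 theta=0.2480
After 4 (thin lens f=11): x=-2.9360 theta=708/1375 (≈0.5149)
After 5 (propagate distance d=10): x=3043/1375 (≈2.2131) theta=708/1375 (≈0.5149)
Rounded to 4 decimal places: x = 2.2131, theta = 0.5149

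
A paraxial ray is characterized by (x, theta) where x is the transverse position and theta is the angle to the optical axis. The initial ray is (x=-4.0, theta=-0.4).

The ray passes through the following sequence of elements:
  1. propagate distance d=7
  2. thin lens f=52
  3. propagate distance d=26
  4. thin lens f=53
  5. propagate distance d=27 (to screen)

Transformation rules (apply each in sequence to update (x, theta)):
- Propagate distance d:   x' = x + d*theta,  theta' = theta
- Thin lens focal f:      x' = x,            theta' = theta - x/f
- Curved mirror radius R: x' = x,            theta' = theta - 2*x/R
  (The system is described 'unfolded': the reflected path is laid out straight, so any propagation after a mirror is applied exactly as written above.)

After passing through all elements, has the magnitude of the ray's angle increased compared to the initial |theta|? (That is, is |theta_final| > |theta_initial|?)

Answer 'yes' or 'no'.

Answer: no

Derivation:
Initial: x=-4.0000 theta=-0.4000
After 1 (propagate distance d=7): x=-6.8000 theta=-0.4000
After 2 (thin lens f=52): x=-6.8000 theta=-7/26 (≈-0.2692)
After 3 (propagate distance d=26): x=-13.8000 theta=-7/26 (≈-0.2692)
After 4 (thin lens f=53): x=-13.8000 theta=-61/6890 (≈-0.0089)
After 5 (propagate distance d=27 (to screen)): x=-96729/6890 (≈-14.0390) theta=-61/6890 (≈-0.0089)
|theta_initial|=0.4000 |theta_final|=61/6890 (≈0.0089) -> not increased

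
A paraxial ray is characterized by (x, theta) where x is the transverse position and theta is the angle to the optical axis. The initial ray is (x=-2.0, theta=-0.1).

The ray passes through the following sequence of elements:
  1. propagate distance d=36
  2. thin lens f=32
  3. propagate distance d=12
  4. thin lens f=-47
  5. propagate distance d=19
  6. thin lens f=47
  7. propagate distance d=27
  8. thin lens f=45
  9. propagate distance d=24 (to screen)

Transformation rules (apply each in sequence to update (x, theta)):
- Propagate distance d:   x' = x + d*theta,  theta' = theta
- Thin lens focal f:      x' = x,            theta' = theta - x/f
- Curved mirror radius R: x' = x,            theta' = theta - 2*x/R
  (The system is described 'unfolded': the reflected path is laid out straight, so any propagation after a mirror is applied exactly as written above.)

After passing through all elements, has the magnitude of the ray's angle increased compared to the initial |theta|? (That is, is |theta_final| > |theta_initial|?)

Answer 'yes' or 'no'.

Answer: yes

Derivation:
Initial: x=-2.0000 theta=-0.1000
After 1 (propagate distance d=36): x=-5.6000 theta=-0.1000
After 2 (thin lens f=32): x=-5.6000 theta=0.0750
After 3 (propagate distance d=12): x=-4.7000 theta=0.0750
After 4 (thin lens f=-47): x=-4.7000 theta=-0.0250
After 5 (propagate distance d=19): x=-5.1750 theta=-0.0250
After 6 (thin lens f=47): x=-5.1750 theta=4/47 (≈0.0851)
After 7 (propagate distance d=27): x=-5409/1880 (≈-2.8771) theta=4/47 (≈0.0851)
After 8 (thin lens f=45): x=-5409/1880 (≈-2.8771) theta=1401/9400 (≈0.1490)
After 9 (propagate distance d=24 (to screen)): x=6579/9400 (≈0.6999) theta=1401/9400 (≈0.1490)
|theta_initial|=0.1000 |theta_final|=1401/9400 (≈0.1490) -> increased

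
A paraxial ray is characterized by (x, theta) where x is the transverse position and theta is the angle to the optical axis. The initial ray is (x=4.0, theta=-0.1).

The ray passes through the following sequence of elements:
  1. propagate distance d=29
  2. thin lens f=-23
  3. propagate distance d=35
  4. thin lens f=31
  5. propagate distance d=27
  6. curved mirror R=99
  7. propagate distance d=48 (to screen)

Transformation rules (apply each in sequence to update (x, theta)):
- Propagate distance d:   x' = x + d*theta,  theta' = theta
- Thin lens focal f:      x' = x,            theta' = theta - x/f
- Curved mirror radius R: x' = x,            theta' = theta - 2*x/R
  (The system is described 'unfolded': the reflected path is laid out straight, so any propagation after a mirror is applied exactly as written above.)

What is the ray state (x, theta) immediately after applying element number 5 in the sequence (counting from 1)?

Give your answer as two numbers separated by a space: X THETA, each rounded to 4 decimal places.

Initial: x=4.0000 theta=-0.1000
After 1 (propagate distance d=29): x=1.1000 theta=-0.1000
After 2 (thin lens f=-23): x=1.1000 theta=-6/115 (≈-0.0522)
After 3 (propagate distance d=35): x=-167/230 (≈-0.7261) theta=-6/115 (≈-0.0522)
After 4 (thin lens f=31): x=-167/230 (≈-0.7261) theta=-41/1426 (≈-0.0288)
After 5 (propagate distance d=27): x=-5356/3565 (≈-1.5024) theta=-41/1426 (≈-0.0288)
Rounded to 4 decimal places: x = -1.5024, theta = -0.0288

Answer: -1.5024 -0.0288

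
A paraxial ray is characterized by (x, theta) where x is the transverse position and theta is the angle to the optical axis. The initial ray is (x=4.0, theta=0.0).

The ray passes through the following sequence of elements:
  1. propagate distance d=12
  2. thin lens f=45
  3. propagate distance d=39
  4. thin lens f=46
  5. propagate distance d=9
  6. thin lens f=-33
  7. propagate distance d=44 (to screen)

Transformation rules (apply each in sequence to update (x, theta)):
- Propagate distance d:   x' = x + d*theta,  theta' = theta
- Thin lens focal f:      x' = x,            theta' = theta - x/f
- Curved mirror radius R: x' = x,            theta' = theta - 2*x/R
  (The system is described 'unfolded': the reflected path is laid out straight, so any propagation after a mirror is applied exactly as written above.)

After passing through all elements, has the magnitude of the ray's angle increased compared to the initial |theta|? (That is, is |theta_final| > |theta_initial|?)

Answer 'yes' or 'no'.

Initial: x=4.0000 theta=0.0000
After 1 (propagate distance d=12): x=4.0000 theta=0.0000
After 2 (thin lens f=45): x=4.0000 theta=-4/45 (≈-0.0889)
After 3 (propagate distance d=39): x=8/15 (≈0.5333) theta=-4/45 (≈-0.0889)
After 4 (thin lens f=46): x=8/15 (≈0.5333) theta=-104/1035 (≈-0.1005)
After 5 (propagate distance d=9): x=-128/345 (≈-0.3710) theta=-104/1035 (≈-0.1005)
After 6 (thin lens f=-33): x=-128/345 (≈-0.3710) theta=-424/3795 (≈-0.1117)
After 7 (propagate distance d=44 (to screen)): x=-608/115 (≈-5.2870) theta=-424/3795 (≈-0.1117)
|theta_initial|=0.0000 |theta_final|=424/3795 (≈0.1117) -> increased

Answer: yes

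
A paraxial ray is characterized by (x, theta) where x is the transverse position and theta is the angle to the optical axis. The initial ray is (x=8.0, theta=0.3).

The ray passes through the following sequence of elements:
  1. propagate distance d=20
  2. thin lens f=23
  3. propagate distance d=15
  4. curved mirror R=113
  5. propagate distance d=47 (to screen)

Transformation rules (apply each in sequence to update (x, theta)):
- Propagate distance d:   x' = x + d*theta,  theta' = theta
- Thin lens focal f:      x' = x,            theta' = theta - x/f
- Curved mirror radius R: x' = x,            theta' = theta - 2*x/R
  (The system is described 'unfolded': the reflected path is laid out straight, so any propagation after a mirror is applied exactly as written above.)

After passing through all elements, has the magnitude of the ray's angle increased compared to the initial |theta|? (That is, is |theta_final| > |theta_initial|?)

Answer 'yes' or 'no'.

Initial: x=8.0000 theta=0.3000
After 1 (propagate distance d=20): x=14.0000 theta=0.3000
After 2 (thin lens f=23): x=14.0000 theta=-71/230 (≈-0.3087)
After 3 (propagate distance d=15): x=431/46 (≈9.3696) theta=-71/230 (≈-0.3087)
After 4 (curved mirror R=113): x=431/46 (≈9.3696) theta=-12333/25990 (≈-0.4745)
After 5 (propagate distance d=47 (to screen)): x=-168068/12995 (≈-12.9333) theta=-12333/25990 (≈-0.4745)
|theta_initial|=0.3000 |theta_final|=12333/25990 (≈0.4745) -> increased

Answer: yes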